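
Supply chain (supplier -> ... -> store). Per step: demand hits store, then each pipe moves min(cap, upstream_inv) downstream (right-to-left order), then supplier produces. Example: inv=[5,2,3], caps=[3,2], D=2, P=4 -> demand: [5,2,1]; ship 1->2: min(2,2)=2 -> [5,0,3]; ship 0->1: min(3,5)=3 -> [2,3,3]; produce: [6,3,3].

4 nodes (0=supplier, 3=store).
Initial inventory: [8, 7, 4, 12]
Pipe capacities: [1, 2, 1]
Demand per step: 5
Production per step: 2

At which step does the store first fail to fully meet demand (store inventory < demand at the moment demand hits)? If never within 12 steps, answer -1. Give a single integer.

Step 1: demand=5,sold=5 ship[2->3]=1 ship[1->2]=2 ship[0->1]=1 prod=2 -> [9 6 5 8]
Step 2: demand=5,sold=5 ship[2->3]=1 ship[1->2]=2 ship[0->1]=1 prod=2 -> [10 5 6 4]
Step 3: demand=5,sold=4 ship[2->3]=1 ship[1->2]=2 ship[0->1]=1 prod=2 -> [11 4 7 1]
Step 4: demand=5,sold=1 ship[2->3]=1 ship[1->2]=2 ship[0->1]=1 prod=2 -> [12 3 8 1]
Step 5: demand=5,sold=1 ship[2->3]=1 ship[1->2]=2 ship[0->1]=1 prod=2 -> [13 2 9 1]
Step 6: demand=5,sold=1 ship[2->3]=1 ship[1->2]=2 ship[0->1]=1 prod=2 -> [14 1 10 1]
Step 7: demand=5,sold=1 ship[2->3]=1 ship[1->2]=1 ship[0->1]=1 prod=2 -> [15 1 10 1]
Step 8: demand=5,sold=1 ship[2->3]=1 ship[1->2]=1 ship[0->1]=1 prod=2 -> [16 1 10 1]
Step 9: demand=5,sold=1 ship[2->3]=1 ship[1->2]=1 ship[0->1]=1 prod=2 -> [17 1 10 1]
Step 10: demand=5,sold=1 ship[2->3]=1 ship[1->2]=1 ship[0->1]=1 prod=2 -> [18 1 10 1]
Step 11: demand=5,sold=1 ship[2->3]=1 ship[1->2]=1 ship[0->1]=1 prod=2 -> [19 1 10 1]
Step 12: demand=5,sold=1 ship[2->3]=1 ship[1->2]=1 ship[0->1]=1 prod=2 -> [20 1 10 1]
First stockout at step 3

3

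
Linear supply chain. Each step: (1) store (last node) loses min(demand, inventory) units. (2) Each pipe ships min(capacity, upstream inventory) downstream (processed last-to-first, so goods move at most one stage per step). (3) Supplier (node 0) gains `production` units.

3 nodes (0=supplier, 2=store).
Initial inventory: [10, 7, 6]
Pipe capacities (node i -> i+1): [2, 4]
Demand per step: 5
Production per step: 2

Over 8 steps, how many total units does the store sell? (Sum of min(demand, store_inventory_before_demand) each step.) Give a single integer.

Answer: 25

Derivation:
Step 1: sold=5 (running total=5) -> [10 5 5]
Step 2: sold=5 (running total=10) -> [10 3 4]
Step 3: sold=4 (running total=14) -> [10 2 3]
Step 4: sold=3 (running total=17) -> [10 2 2]
Step 5: sold=2 (running total=19) -> [10 2 2]
Step 6: sold=2 (running total=21) -> [10 2 2]
Step 7: sold=2 (running total=23) -> [10 2 2]
Step 8: sold=2 (running total=25) -> [10 2 2]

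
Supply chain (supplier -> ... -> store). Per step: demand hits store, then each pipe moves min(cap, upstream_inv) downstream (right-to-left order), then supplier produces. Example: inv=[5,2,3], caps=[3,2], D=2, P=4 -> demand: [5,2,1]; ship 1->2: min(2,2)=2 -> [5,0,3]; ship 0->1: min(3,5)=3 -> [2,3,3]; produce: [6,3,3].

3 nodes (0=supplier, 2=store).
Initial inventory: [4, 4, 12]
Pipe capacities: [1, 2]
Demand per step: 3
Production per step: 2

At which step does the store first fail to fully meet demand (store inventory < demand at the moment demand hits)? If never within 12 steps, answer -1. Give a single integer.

Step 1: demand=3,sold=3 ship[1->2]=2 ship[0->1]=1 prod=2 -> [5 3 11]
Step 2: demand=3,sold=3 ship[1->2]=2 ship[0->1]=1 prod=2 -> [6 2 10]
Step 3: demand=3,sold=3 ship[1->2]=2 ship[0->1]=1 prod=2 -> [7 1 9]
Step 4: demand=3,sold=3 ship[1->2]=1 ship[0->1]=1 prod=2 -> [8 1 7]
Step 5: demand=3,sold=3 ship[1->2]=1 ship[0->1]=1 prod=2 -> [9 1 5]
Step 6: demand=3,sold=3 ship[1->2]=1 ship[0->1]=1 prod=2 -> [10 1 3]
Step 7: demand=3,sold=3 ship[1->2]=1 ship[0->1]=1 prod=2 -> [11 1 1]
Step 8: demand=3,sold=1 ship[1->2]=1 ship[0->1]=1 prod=2 -> [12 1 1]
Step 9: demand=3,sold=1 ship[1->2]=1 ship[0->1]=1 prod=2 -> [13 1 1]
Step 10: demand=3,sold=1 ship[1->2]=1 ship[0->1]=1 prod=2 -> [14 1 1]
Step 11: demand=3,sold=1 ship[1->2]=1 ship[0->1]=1 prod=2 -> [15 1 1]
Step 12: demand=3,sold=1 ship[1->2]=1 ship[0->1]=1 prod=2 -> [16 1 1]
First stockout at step 8

8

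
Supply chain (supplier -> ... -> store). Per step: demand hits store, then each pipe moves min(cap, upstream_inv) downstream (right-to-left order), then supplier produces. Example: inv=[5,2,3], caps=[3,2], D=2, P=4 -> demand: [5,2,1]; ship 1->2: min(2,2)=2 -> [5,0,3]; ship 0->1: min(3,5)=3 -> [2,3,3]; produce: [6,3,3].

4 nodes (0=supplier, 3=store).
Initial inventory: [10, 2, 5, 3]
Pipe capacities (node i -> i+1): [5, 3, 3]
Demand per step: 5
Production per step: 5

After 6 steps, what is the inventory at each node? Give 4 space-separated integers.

Step 1: demand=5,sold=3 ship[2->3]=3 ship[1->2]=2 ship[0->1]=5 prod=5 -> inv=[10 5 4 3]
Step 2: demand=5,sold=3 ship[2->3]=3 ship[1->2]=3 ship[0->1]=5 prod=5 -> inv=[10 7 4 3]
Step 3: demand=5,sold=3 ship[2->3]=3 ship[1->2]=3 ship[0->1]=5 prod=5 -> inv=[10 9 4 3]
Step 4: demand=5,sold=3 ship[2->3]=3 ship[1->2]=3 ship[0->1]=5 prod=5 -> inv=[10 11 4 3]
Step 5: demand=5,sold=3 ship[2->3]=3 ship[1->2]=3 ship[0->1]=5 prod=5 -> inv=[10 13 4 3]
Step 6: demand=5,sold=3 ship[2->3]=3 ship[1->2]=3 ship[0->1]=5 prod=5 -> inv=[10 15 4 3]

10 15 4 3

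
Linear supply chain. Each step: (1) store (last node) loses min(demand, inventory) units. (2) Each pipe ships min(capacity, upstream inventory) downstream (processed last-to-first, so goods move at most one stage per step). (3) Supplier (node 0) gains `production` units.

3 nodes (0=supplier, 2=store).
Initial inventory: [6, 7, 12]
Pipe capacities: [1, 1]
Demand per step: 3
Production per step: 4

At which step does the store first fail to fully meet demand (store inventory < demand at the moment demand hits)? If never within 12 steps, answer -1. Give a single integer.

Step 1: demand=3,sold=3 ship[1->2]=1 ship[0->1]=1 prod=4 -> [9 7 10]
Step 2: demand=3,sold=3 ship[1->2]=1 ship[0->1]=1 prod=4 -> [12 7 8]
Step 3: demand=3,sold=3 ship[1->2]=1 ship[0->1]=1 prod=4 -> [15 7 6]
Step 4: demand=3,sold=3 ship[1->2]=1 ship[0->1]=1 prod=4 -> [18 7 4]
Step 5: demand=3,sold=3 ship[1->2]=1 ship[0->1]=1 prod=4 -> [21 7 2]
Step 6: demand=3,sold=2 ship[1->2]=1 ship[0->1]=1 prod=4 -> [24 7 1]
Step 7: demand=3,sold=1 ship[1->2]=1 ship[0->1]=1 prod=4 -> [27 7 1]
Step 8: demand=3,sold=1 ship[1->2]=1 ship[0->1]=1 prod=4 -> [30 7 1]
Step 9: demand=3,sold=1 ship[1->2]=1 ship[0->1]=1 prod=4 -> [33 7 1]
Step 10: demand=3,sold=1 ship[1->2]=1 ship[0->1]=1 prod=4 -> [36 7 1]
Step 11: demand=3,sold=1 ship[1->2]=1 ship[0->1]=1 prod=4 -> [39 7 1]
Step 12: demand=3,sold=1 ship[1->2]=1 ship[0->1]=1 prod=4 -> [42 7 1]
First stockout at step 6

6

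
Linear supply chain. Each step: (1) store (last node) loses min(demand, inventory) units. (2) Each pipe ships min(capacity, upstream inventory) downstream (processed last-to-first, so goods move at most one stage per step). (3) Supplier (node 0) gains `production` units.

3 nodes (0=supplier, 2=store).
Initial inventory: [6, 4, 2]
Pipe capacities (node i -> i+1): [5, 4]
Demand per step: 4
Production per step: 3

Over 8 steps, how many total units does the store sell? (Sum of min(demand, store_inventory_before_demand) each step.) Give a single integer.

Answer: 27

Derivation:
Step 1: sold=2 (running total=2) -> [4 5 4]
Step 2: sold=4 (running total=6) -> [3 5 4]
Step 3: sold=4 (running total=10) -> [3 4 4]
Step 4: sold=4 (running total=14) -> [3 3 4]
Step 5: sold=4 (running total=18) -> [3 3 3]
Step 6: sold=3 (running total=21) -> [3 3 3]
Step 7: sold=3 (running total=24) -> [3 3 3]
Step 8: sold=3 (running total=27) -> [3 3 3]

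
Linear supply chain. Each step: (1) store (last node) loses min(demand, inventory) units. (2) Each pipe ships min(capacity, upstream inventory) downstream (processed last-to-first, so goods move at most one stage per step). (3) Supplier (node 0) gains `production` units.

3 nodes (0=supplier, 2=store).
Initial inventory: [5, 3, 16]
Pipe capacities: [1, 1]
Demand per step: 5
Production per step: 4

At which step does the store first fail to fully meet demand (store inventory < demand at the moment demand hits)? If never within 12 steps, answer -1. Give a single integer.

Step 1: demand=5,sold=5 ship[1->2]=1 ship[0->1]=1 prod=4 -> [8 3 12]
Step 2: demand=5,sold=5 ship[1->2]=1 ship[0->1]=1 prod=4 -> [11 3 8]
Step 3: demand=5,sold=5 ship[1->2]=1 ship[0->1]=1 prod=4 -> [14 3 4]
Step 4: demand=5,sold=4 ship[1->2]=1 ship[0->1]=1 prod=4 -> [17 3 1]
Step 5: demand=5,sold=1 ship[1->2]=1 ship[0->1]=1 prod=4 -> [20 3 1]
Step 6: demand=5,sold=1 ship[1->2]=1 ship[0->1]=1 prod=4 -> [23 3 1]
Step 7: demand=5,sold=1 ship[1->2]=1 ship[0->1]=1 prod=4 -> [26 3 1]
Step 8: demand=5,sold=1 ship[1->2]=1 ship[0->1]=1 prod=4 -> [29 3 1]
Step 9: demand=5,sold=1 ship[1->2]=1 ship[0->1]=1 prod=4 -> [32 3 1]
Step 10: demand=5,sold=1 ship[1->2]=1 ship[0->1]=1 prod=4 -> [35 3 1]
Step 11: demand=5,sold=1 ship[1->2]=1 ship[0->1]=1 prod=4 -> [38 3 1]
Step 12: demand=5,sold=1 ship[1->2]=1 ship[0->1]=1 prod=4 -> [41 3 1]
First stockout at step 4

4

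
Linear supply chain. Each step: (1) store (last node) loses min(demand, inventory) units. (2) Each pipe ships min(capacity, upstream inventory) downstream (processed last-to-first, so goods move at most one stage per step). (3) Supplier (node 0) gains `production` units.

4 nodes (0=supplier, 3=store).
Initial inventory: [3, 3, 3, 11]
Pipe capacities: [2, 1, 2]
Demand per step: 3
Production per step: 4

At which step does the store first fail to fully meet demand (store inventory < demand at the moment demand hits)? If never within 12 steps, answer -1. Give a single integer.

Step 1: demand=3,sold=3 ship[2->3]=2 ship[1->2]=1 ship[0->1]=2 prod=4 -> [5 4 2 10]
Step 2: demand=3,sold=3 ship[2->3]=2 ship[1->2]=1 ship[0->1]=2 prod=4 -> [7 5 1 9]
Step 3: demand=3,sold=3 ship[2->3]=1 ship[1->2]=1 ship[0->1]=2 prod=4 -> [9 6 1 7]
Step 4: demand=3,sold=3 ship[2->3]=1 ship[1->2]=1 ship[0->1]=2 prod=4 -> [11 7 1 5]
Step 5: demand=3,sold=3 ship[2->3]=1 ship[1->2]=1 ship[0->1]=2 prod=4 -> [13 8 1 3]
Step 6: demand=3,sold=3 ship[2->3]=1 ship[1->2]=1 ship[0->1]=2 prod=4 -> [15 9 1 1]
Step 7: demand=3,sold=1 ship[2->3]=1 ship[1->2]=1 ship[0->1]=2 prod=4 -> [17 10 1 1]
Step 8: demand=3,sold=1 ship[2->3]=1 ship[1->2]=1 ship[0->1]=2 prod=4 -> [19 11 1 1]
Step 9: demand=3,sold=1 ship[2->3]=1 ship[1->2]=1 ship[0->1]=2 prod=4 -> [21 12 1 1]
Step 10: demand=3,sold=1 ship[2->3]=1 ship[1->2]=1 ship[0->1]=2 prod=4 -> [23 13 1 1]
Step 11: demand=3,sold=1 ship[2->3]=1 ship[1->2]=1 ship[0->1]=2 prod=4 -> [25 14 1 1]
Step 12: demand=3,sold=1 ship[2->3]=1 ship[1->2]=1 ship[0->1]=2 prod=4 -> [27 15 1 1]
First stockout at step 7

7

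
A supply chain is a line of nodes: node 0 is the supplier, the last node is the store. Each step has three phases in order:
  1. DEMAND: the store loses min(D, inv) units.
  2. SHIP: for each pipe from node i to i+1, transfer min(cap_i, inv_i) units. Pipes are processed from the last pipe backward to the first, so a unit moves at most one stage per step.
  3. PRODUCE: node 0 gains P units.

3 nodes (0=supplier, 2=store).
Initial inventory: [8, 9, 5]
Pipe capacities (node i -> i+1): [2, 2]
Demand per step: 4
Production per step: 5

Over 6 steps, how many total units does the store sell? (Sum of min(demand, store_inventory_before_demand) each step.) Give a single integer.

Step 1: sold=4 (running total=4) -> [11 9 3]
Step 2: sold=3 (running total=7) -> [14 9 2]
Step 3: sold=2 (running total=9) -> [17 9 2]
Step 4: sold=2 (running total=11) -> [20 9 2]
Step 5: sold=2 (running total=13) -> [23 9 2]
Step 6: sold=2 (running total=15) -> [26 9 2]

Answer: 15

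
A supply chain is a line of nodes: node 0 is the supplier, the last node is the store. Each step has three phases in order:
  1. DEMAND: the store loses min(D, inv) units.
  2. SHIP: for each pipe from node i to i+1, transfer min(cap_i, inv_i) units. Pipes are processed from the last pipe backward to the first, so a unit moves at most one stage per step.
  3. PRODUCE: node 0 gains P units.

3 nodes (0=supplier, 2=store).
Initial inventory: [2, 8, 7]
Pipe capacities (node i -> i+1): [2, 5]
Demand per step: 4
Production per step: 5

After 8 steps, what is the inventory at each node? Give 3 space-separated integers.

Step 1: demand=4,sold=4 ship[1->2]=5 ship[0->1]=2 prod=5 -> inv=[5 5 8]
Step 2: demand=4,sold=4 ship[1->2]=5 ship[0->1]=2 prod=5 -> inv=[8 2 9]
Step 3: demand=4,sold=4 ship[1->2]=2 ship[0->1]=2 prod=5 -> inv=[11 2 7]
Step 4: demand=4,sold=4 ship[1->2]=2 ship[0->1]=2 prod=5 -> inv=[14 2 5]
Step 5: demand=4,sold=4 ship[1->2]=2 ship[0->1]=2 prod=5 -> inv=[17 2 3]
Step 6: demand=4,sold=3 ship[1->2]=2 ship[0->1]=2 prod=5 -> inv=[20 2 2]
Step 7: demand=4,sold=2 ship[1->2]=2 ship[0->1]=2 prod=5 -> inv=[23 2 2]
Step 8: demand=4,sold=2 ship[1->2]=2 ship[0->1]=2 prod=5 -> inv=[26 2 2]

26 2 2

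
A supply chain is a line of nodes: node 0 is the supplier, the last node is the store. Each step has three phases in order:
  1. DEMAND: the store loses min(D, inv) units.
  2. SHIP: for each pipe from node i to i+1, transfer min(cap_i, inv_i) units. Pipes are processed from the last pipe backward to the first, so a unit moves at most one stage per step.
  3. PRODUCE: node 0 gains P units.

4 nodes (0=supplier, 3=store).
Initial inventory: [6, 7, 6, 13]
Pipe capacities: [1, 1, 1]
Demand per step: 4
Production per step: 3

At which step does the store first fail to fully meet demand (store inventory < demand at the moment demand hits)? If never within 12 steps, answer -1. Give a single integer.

Step 1: demand=4,sold=4 ship[2->3]=1 ship[1->2]=1 ship[0->1]=1 prod=3 -> [8 7 6 10]
Step 2: demand=4,sold=4 ship[2->3]=1 ship[1->2]=1 ship[0->1]=1 prod=3 -> [10 7 6 7]
Step 3: demand=4,sold=4 ship[2->3]=1 ship[1->2]=1 ship[0->1]=1 prod=3 -> [12 7 6 4]
Step 4: demand=4,sold=4 ship[2->3]=1 ship[1->2]=1 ship[0->1]=1 prod=3 -> [14 7 6 1]
Step 5: demand=4,sold=1 ship[2->3]=1 ship[1->2]=1 ship[0->1]=1 prod=3 -> [16 7 6 1]
Step 6: demand=4,sold=1 ship[2->3]=1 ship[1->2]=1 ship[0->1]=1 prod=3 -> [18 7 6 1]
Step 7: demand=4,sold=1 ship[2->3]=1 ship[1->2]=1 ship[0->1]=1 prod=3 -> [20 7 6 1]
Step 8: demand=4,sold=1 ship[2->3]=1 ship[1->2]=1 ship[0->1]=1 prod=3 -> [22 7 6 1]
Step 9: demand=4,sold=1 ship[2->3]=1 ship[1->2]=1 ship[0->1]=1 prod=3 -> [24 7 6 1]
Step 10: demand=4,sold=1 ship[2->3]=1 ship[1->2]=1 ship[0->1]=1 prod=3 -> [26 7 6 1]
Step 11: demand=4,sold=1 ship[2->3]=1 ship[1->2]=1 ship[0->1]=1 prod=3 -> [28 7 6 1]
Step 12: demand=4,sold=1 ship[2->3]=1 ship[1->2]=1 ship[0->1]=1 prod=3 -> [30 7 6 1]
First stockout at step 5

5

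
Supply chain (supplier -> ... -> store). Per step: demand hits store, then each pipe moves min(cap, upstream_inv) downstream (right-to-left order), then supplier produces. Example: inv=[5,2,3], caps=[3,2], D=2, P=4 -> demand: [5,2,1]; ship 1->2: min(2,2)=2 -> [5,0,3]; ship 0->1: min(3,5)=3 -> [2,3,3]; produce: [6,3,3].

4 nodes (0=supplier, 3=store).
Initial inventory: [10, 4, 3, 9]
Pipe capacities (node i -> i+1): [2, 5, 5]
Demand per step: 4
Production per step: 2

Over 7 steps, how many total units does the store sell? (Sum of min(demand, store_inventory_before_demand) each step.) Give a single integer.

Answer: 24

Derivation:
Step 1: sold=4 (running total=4) -> [10 2 4 8]
Step 2: sold=4 (running total=8) -> [10 2 2 8]
Step 3: sold=4 (running total=12) -> [10 2 2 6]
Step 4: sold=4 (running total=16) -> [10 2 2 4]
Step 5: sold=4 (running total=20) -> [10 2 2 2]
Step 6: sold=2 (running total=22) -> [10 2 2 2]
Step 7: sold=2 (running total=24) -> [10 2 2 2]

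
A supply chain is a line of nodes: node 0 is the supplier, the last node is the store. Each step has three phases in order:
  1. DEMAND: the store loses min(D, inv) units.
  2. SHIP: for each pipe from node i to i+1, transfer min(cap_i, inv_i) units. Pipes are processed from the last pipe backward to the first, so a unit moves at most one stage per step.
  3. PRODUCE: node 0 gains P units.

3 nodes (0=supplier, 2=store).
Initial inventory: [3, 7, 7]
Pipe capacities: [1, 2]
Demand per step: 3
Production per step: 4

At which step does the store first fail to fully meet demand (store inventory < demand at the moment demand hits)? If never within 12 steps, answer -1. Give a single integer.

Step 1: demand=3,sold=3 ship[1->2]=2 ship[0->1]=1 prod=4 -> [6 6 6]
Step 2: demand=3,sold=3 ship[1->2]=2 ship[0->1]=1 prod=4 -> [9 5 5]
Step 3: demand=3,sold=3 ship[1->2]=2 ship[0->1]=1 prod=4 -> [12 4 4]
Step 4: demand=3,sold=3 ship[1->2]=2 ship[0->1]=1 prod=4 -> [15 3 3]
Step 5: demand=3,sold=3 ship[1->2]=2 ship[0->1]=1 prod=4 -> [18 2 2]
Step 6: demand=3,sold=2 ship[1->2]=2 ship[0->1]=1 prod=4 -> [21 1 2]
Step 7: demand=3,sold=2 ship[1->2]=1 ship[0->1]=1 prod=4 -> [24 1 1]
Step 8: demand=3,sold=1 ship[1->2]=1 ship[0->1]=1 prod=4 -> [27 1 1]
Step 9: demand=3,sold=1 ship[1->2]=1 ship[0->1]=1 prod=4 -> [30 1 1]
Step 10: demand=3,sold=1 ship[1->2]=1 ship[0->1]=1 prod=4 -> [33 1 1]
Step 11: demand=3,sold=1 ship[1->2]=1 ship[0->1]=1 prod=4 -> [36 1 1]
Step 12: demand=3,sold=1 ship[1->2]=1 ship[0->1]=1 prod=4 -> [39 1 1]
First stockout at step 6

6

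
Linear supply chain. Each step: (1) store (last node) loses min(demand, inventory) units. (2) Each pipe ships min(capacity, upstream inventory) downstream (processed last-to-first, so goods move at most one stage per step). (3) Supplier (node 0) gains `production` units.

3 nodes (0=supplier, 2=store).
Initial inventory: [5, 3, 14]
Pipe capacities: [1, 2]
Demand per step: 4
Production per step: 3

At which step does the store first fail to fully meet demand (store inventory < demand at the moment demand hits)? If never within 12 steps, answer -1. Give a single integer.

Step 1: demand=4,sold=4 ship[1->2]=2 ship[0->1]=1 prod=3 -> [7 2 12]
Step 2: demand=4,sold=4 ship[1->2]=2 ship[0->1]=1 prod=3 -> [9 1 10]
Step 3: demand=4,sold=4 ship[1->2]=1 ship[0->1]=1 prod=3 -> [11 1 7]
Step 4: demand=4,sold=4 ship[1->2]=1 ship[0->1]=1 prod=3 -> [13 1 4]
Step 5: demand=4,sold=4 ship[1->2]=1 ship[0->1]=1 prod=3 -> [15 1 1]
Step 6: demand=4,sold=1 ship[1->2]=1 ship[0->1]=1 prod=3 -> [17 1 1]
Step 7: demand=4,sold=1 ship[1->2]=1 ship[0->1]=1 prod=3 -> [19 1 1]
Step 8: demand=4,sold=1 ship[1->2]=1 ship[0->1]=1 prod=3 -> [21 1 1]
Step 9: demand=4,sold=1 ship[1->2]=1 ship[0->1]=1 prod=3 -> [23 1 1]
Step 10: demand=4,sold=1 ship[1->2]=1 ship[0->1]=1 prod=3 -> [25 1 1]
Step 11: demand=4,sold=1 ship[1->2]=1 ship[0->1]=1 prod=3 -> [27 1 1]
Step 12: demand=4,sold=1 ship[1->2]=1 ship[0->1]=1 prod=3 -> [29 1 1]
First stockout at step 6

6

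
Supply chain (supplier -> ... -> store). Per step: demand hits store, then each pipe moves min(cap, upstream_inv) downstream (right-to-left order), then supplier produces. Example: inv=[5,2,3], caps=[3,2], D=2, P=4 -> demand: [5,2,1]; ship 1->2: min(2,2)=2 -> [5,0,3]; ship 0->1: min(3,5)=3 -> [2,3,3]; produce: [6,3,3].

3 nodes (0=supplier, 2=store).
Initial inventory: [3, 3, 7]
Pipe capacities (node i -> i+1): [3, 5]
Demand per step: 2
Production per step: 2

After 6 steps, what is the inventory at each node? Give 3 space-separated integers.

Step 1: demand=2,sold=2 ship[1->2]=3 ship[0->1]=3 prod=2 -> inv=[2 3 8]
Step 2: demand=2,sold=2 ship[1->2]=3 ship[0->1]=2 prod=2 -> inv=[2 2 9]
Step 3: demand=2,sold=2 ship[1->2]=2 ship[0->1]=2 prod=2 -> inv=[2 2 9]
Step 4: demand=2,sold=2 ship[1->2]=2 ship[0->1]=2 prod=2 -> inv=[2 2 9]
Step 5: demand=2,sold=2 ship[1->2]=2 ship[0->1]=2 prod=2 -> inv=[2 2 9]
Step 6: demand=2,sold=2 ship[1->2]=2 ship[0->1]=2 prod=2 -> inv=[2 2 9]

2 2 9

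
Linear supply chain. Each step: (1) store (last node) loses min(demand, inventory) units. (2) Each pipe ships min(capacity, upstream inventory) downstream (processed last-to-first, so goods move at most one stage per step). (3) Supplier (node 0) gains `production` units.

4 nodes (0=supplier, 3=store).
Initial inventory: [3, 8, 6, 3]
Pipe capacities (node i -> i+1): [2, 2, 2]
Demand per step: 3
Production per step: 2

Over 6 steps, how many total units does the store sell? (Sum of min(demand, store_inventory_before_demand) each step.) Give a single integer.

Answer: 13

Derivation:
Step 1: sold=3 (running total=3) -> [3 8 6 2]
Step 2: sold=2 (running total=5) -> [3 8 6 2]
Step 3: sold=2 (running total=7) -> [3 8 6 2]
Step 4: sold=2 (running total=9) -> [3 8 6 2]
Step 5: sold=2 (running total=11) -> [3 8 6 2]
Step 6: sold=2 (running total=13) -> [3 8 6 2]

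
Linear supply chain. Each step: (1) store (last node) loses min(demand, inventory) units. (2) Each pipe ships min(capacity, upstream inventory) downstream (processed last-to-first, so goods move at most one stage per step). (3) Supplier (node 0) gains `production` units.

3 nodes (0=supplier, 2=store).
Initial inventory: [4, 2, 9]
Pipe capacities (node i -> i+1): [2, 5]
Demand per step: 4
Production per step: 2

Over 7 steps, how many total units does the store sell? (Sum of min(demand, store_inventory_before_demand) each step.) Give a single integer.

Answer: 21

Derivation:
Step 1: sold=4 (running total=4) -> [4 2 7]
Step 2: sold=4 (running total=8) -> [4 2 5]
Step 3: sold=4 (running total=12) -> [4 2 3]
Step 4: sold=3 (running total=15) -> [4 2 2]
Step 5: sold=2 (running total=17) -> [4 2 2]
Step 6: sold=2 (running total=19) -> [4 2 2]
Step 7: sold=2 (running total=21) -> [4 2 2]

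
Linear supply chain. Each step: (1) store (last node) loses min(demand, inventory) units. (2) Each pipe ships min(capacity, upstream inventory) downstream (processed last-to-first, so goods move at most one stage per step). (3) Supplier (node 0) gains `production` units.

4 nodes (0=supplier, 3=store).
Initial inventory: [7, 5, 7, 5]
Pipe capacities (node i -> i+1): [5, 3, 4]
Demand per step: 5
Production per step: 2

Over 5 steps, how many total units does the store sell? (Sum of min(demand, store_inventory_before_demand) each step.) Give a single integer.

Step 1: sold=5 (running total=5) -> [4 7 6 4]
Step 2: sold=4 (running total=9) -> [2 8 5 4]
Step 3: sold=4 (running total=13) -> [2 7 4 4]
Step 4: sold=4 (running total=17) -> [2 6 3 4]
Step 5: sold=4 (running total=21) -> [2 5 3 3]

Answer: 21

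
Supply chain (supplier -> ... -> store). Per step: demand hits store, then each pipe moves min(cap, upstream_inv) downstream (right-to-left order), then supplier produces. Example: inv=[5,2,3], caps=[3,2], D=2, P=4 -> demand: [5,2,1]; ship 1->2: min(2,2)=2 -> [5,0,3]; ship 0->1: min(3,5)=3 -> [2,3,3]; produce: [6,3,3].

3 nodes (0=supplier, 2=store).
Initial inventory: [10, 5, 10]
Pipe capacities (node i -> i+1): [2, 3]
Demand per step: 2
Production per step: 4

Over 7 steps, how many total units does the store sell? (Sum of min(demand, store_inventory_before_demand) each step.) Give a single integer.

Answer: 14

Derivation:
Step 1: sold=2 (running total=2) -> [12 4 11]
Step 2: sold=2 (running total=4) -> [14 3 12]
Step 3: sold=2 (running total=6) -> [16 2 13]
Step 4: sold=2 (running total=8) -> [18 2 13]
Step 5: sold=2 (running total=10) -> [20 2 13]
Step 6: sold=2 (running total=12) -> [22 2 13]
Step 7: sold=2 (running total=14) -> [24 2 13]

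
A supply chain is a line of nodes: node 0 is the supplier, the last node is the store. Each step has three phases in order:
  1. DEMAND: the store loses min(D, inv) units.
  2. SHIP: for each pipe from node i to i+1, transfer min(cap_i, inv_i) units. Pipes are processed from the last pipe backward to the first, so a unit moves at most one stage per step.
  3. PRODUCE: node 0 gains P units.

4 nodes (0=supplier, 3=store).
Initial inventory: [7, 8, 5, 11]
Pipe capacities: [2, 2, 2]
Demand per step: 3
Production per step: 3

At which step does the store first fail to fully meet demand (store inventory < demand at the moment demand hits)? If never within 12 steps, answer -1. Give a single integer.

Step 1: demand=3,sold=3 ship[2->3]=2 ship[1->2]=2 ship[0->1]=2 prod=3 -> [8 8 5 10]
Step 2: demand=3,sold=3 ship[2->3]=2 ship[1->2]=2 ship[0->1]=2 prod=3 -> [9 8 5 9]
Step 3: demand=3,sold=3 ship[2->3]=2 ship[1->2]=2 ship[0->1]=2 prod=3 -> [10 8 5 8]
Step 4: demand=3,sold=3 ship[2->3]=2 ship[1->2]=2 ship[0->1]=2 prod=3 -> [11 8 5 7]
Step 5: demand=3,sold=3 ship[2->3]=2 ship[1->2]=2 ship[0->1]=2 prod=3 -> [12 8 5 6]
Step 6: demand=3,sold=3 ship[2->3]=2 ship[1->2]=2 ship[0->1]=2 prod=3 -> [13 8 5 5]
Step 7: demand=3,sold=3 ship[2->3]=2 ship[1->2]=2 ship[0->1]=2 prod=3 -> [14 8 5 4]
Step 8: demand=3,sold=3 ship[2->3]=2 ship[1->2]=2 ship[0->1]=2 prod=3 -> [15 8 5 3]
Step 9: demand=3,sold=3 ship[2->3]=2 ship[1->2]=2 ship[0->1]=2 prod=3 -> [16 8 5 2]
Step 10: demand=3,sold=2 ship[2->3]=2 ship[1->2]=2 ship[0->1]=2 prod=3 -> [17 8 5 2]
Step 11: demand=3,sold=2 ship[2->3]=2 ship[1->2]=2 ship[0->1]=2 prod=3 -> [18 8 5 2]
Step 12: demand=3,sold=2 ship[2->3]=2 ship[1->2]=2 ship[0->1]=2 prod=3 -> [19 8 5 2]
First stockout at step 10

10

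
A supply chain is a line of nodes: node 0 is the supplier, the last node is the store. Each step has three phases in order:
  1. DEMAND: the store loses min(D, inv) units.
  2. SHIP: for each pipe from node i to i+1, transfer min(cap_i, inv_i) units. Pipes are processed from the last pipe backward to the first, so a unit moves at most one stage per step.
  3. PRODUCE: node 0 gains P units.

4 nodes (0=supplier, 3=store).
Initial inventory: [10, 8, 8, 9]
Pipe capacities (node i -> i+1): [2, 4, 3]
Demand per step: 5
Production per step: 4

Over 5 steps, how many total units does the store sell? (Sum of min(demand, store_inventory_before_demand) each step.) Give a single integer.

Answer: 21

Derivation:
Step 1: sold=5 (running total=5) -> [12 6 9 7]
Step 2: sold=5 (running total=10) -> [14 4 10 5]
Step 3: sold=5 (running total=15) -> [16 2 11 3]
Step 4: sold=3 (running total=18) -> [18 2 10 3]
Step 5: sold=3 (running total=21) -> [20 2 9 3]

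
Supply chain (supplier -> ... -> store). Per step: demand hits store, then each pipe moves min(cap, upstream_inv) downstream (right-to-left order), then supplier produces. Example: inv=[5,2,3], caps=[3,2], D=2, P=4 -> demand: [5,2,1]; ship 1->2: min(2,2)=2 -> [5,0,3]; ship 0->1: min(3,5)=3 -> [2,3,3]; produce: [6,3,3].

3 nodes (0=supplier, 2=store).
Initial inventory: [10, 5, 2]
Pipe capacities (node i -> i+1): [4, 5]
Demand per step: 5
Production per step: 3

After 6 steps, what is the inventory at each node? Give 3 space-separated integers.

Step 1: demand=5,sold=2 ship[1->2]=5 ship[0->1]=4 prod=3 -> inv=[9 4 5]
Step 2: demand=5,sold=5 ship[1->2]=4 ship[0->1]=4 prod=3 -> inv=[8 4 4]
Step 3: demand=5,sold=4 ship[1->2]=4 ship[0->1]=4 prod=3 -> inv=[7 4 4]
Step 4: demand=5,sold=4 ship[1->2]=4 ship[0->1]=4 prod=3 -> inv=[6 4 4]
Step 5: demand=5,sold=4 ship[1->2]=4 ship[0->1]=4 prod=3 -> inv=[5 4 4]
Step 6: demand=5,sold=4 ship[1->2]=4 ship[0->1]=4 prod=3 -> inv=[4 4 4]

4 4 4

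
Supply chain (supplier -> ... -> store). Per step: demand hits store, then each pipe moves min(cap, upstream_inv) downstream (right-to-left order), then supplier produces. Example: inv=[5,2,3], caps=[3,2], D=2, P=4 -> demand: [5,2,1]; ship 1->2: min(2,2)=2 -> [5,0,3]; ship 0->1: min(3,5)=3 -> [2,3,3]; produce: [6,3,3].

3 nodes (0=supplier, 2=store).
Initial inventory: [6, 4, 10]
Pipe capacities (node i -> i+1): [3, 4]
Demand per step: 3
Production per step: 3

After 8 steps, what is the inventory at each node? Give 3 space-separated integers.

Step 1: demand=3,sold=3 ship[1->2]=4 ship[0->1]=3 prod=3 -> inv=[6 3 11]
Step 2: demand=3,sold=3 ship[1->2]=3 ship[0->1]=3 prod=3 -> inv=[6 3 11]
Step 3: demand=3,sold=3 ship[1->2]=3 ship[0->1]=3 prod=3 -> inv=[6 3 11]
Step 4: demand=3,sold=3 ship[1->2]=3 ship[0->1]=3 prod=3 -> inv=[6 3 11]
Step 5: demand=3,sold=3 ship[1->2]=3 ship[0->1]=3 prod=3 -> inv=[6 3 11]
Step 6: demand=3,sold=3 ship[1->2]=3 ship[0->1]=3 prod=3 -> inv=[6 3 11]
Step 7: demand=3,sold=3 ship[1->2]=3 ship[0->1]=3 prod=3 -> inv=[6 3 11]
Step 8: demand=3,sold=3 ship[1->2]=3 ship[0->1]=3 prod=3 -> inv=[6 3 11]

6 3 11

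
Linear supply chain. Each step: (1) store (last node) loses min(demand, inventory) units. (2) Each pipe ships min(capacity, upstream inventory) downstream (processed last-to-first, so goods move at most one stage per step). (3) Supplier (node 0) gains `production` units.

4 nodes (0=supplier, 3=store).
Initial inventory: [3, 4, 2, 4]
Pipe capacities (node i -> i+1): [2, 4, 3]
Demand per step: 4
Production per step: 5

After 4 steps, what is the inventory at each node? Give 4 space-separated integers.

Step 1: demand=4,sold=4 ship[2->3]=2 ship[1->2]=4 ship[0->1]=2 prod=5 -> inv=[6 2 4 2]
Step 2: demand=4,sold=2 ship[2->3]=3 ship[1->2]=2 ship[0->1]=2 prod=5 -> inv=[9 2 3 3]
Step 3: demand=4,sold=3 ship[2->3]=3 ship[1->2]=2 ship[0->1]=2 prod=5 -> inv=[12 2 2 3]
Step 4: demand=4,sold=3 ship[2->3]=2 ship[1->2]=2 ship[0->1]=2 prod=5 -> inv=[15 2 2 2]

15 2 2 2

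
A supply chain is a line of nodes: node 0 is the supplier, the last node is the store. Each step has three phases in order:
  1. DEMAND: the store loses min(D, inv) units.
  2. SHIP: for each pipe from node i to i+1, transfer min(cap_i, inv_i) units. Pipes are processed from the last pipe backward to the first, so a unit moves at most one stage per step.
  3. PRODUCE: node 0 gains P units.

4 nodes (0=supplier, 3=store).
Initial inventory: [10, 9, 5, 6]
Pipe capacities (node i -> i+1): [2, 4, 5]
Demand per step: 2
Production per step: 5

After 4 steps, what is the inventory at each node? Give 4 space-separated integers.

Step 1: demand=2,sold=2 ship[2->3]=5 ship[1->2]=4 ship[0->1]=2 prod=5 -> inv=[13 7 4 9]
Step 2: demand=2,sold=2 ship[2->3]=4 ship[1->2]=4 ship[0->1]=2 prod=5 -> inv=[16 5 4 11]
Step 3: demand=2,sold=2 ship[2->3]=4 ship[1->2]=4 ship[0->1]=2 prod=5 -> inv=[19 3 4 13]
Step 4: demand=2,sold=2 ship[2->3]=4 ship[1->2]=3 ship[0->1]=2 prod=5 -> inv=[22 2 3 15]

22 2 3 15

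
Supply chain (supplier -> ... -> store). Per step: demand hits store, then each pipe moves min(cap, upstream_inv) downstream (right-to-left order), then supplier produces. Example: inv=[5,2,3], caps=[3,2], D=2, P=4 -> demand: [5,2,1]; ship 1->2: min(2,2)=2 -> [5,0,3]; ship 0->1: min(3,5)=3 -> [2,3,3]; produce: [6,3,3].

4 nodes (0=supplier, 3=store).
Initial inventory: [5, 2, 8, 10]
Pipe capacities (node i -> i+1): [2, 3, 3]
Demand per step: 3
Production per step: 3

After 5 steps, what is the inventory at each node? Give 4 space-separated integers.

Step 1: demand=3,sold=3 ship[2->3]=3 ship[1->2]=2 ship[0->1]=2 prod=3 -> inv=[6 2 7 10]
Step 2: demand=3,sold=3 ship[2->3]=3 ship[1->2]=2 ship[0->1]=2 prod=3 -> inv=[7 2 6 10]
Step 3: demand=3,sold=3 ship[2->3]=3 ship[1->2]=2 ship[0->1]=2 prod=3 -> inv=[8 2 5 10]
Step 4: demand=3,sold=3 ship[2->3]=3 ship[1->2]=2 ship[0->1]=2 prod=3 -> inv=[9 2 4 10]
Step 5: demand=3,sold=3 ship[2->3]=3 ship[1->2]=2 ship[0->1]=2 prod=3 -> inv=[10 2 3 10]

10 2 3 10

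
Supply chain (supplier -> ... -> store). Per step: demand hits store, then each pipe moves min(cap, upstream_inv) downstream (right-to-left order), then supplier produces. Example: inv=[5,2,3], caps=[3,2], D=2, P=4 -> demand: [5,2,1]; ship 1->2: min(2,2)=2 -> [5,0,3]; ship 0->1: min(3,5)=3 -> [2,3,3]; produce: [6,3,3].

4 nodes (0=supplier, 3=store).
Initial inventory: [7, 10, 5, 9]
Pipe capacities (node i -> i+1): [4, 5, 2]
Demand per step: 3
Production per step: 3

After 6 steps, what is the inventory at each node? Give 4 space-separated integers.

Step 1: demand=3,sold=3 ship[2->3]=2 ship[1->2]=5 ship[0->1]=4 prod=3 -> inv=[6 9 8 8]
Step 2: demand=3,sold=3 ship[2->3]=2 ship[1->2]=5 ship[0->1]=4 prod=3 -> inv=[5 8 11 7]
Step 3: demand=3,sold=3 ship[2->3]=2 ship[1->2]=5 ship[0->1]=4 prod=3 -> inv=[4 7 14 6]
Step 4: demand=3,sold=3 ship[2->3]=2 ship[1->2]=5 ship[0->1]=4 prod=3 -> inv=[3 6 17 5]
Step 5: demand=3,sold=3 ship[2->3]=2 ship[1->2]=5 ship[0->1]=3 prod=3 -> inv=[3 4 20 4]
Step 6: demand=3,sold=3 ship[2->3]=2 ship[1->2]=4 ship[0->1]=3 prod=3 -> inv=[3 3 22 3]

3 3 22 3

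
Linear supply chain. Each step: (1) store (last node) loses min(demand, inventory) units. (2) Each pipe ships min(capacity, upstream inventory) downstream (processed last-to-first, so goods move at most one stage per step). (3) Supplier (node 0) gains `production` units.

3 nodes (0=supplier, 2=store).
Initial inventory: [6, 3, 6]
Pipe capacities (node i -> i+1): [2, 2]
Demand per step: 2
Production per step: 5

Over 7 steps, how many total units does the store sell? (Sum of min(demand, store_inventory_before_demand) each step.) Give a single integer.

Answer: 14

Derivation:
Step 1: sold=2 (running total=2) -> [9 3 6]
Step 2: sold=2 (running total=4) -> [12 3 6]
Step 3: sold=2 (running total=6) -> [15 3 6]
Step 4: sold=2 (running total=8) -> [18 3 6]
Step 5: sold=2 (running total=10) -> [21 3 6]
Step 6: sold=2 (running total=12) -> [24 3 6]
Step 7: sold=2 (running total=14) -> [27 3 6]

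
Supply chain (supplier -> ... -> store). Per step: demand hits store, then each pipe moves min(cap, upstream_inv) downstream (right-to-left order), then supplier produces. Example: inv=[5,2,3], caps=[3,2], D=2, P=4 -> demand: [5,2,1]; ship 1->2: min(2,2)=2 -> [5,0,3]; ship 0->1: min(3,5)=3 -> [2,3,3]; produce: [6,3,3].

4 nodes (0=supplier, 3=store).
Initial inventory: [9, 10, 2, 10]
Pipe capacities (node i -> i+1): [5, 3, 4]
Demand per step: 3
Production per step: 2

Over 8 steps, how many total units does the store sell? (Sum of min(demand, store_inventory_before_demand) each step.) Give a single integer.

Step 1: sold=3 (running total=3) -> [6 12 3 9]
Step 2: sold=3 (running total=6) -> [3 14 3 9]
Step 3: sold=3 (running total=9) -> [2 14 3 9]
Step 4: sold=3 (running total=12) -> [2 13 3 9]
Step 5: sold=3 (running total=15) -> [2 12 3 9]
Step 6: sold=3 (running total=18) -> [2 11 3 9]
Step 7: sold=3 (running total=21) -> [2 10 3 9]
Step 8: sold=3 (running total=24) -> [2 9 3 9]

Answer: 24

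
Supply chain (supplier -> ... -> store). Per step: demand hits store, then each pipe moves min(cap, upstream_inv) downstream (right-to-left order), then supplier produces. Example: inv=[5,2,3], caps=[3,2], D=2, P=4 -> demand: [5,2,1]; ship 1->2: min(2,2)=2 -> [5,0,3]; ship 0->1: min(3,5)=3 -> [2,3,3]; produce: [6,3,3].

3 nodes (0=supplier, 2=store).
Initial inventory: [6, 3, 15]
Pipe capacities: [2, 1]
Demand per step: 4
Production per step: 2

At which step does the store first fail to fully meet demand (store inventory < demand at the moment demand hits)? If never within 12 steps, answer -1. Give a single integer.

Step 1: demand=4,sold=4 ship[1->2]=1 ship[0->1]=2 prod=2 -> [6 4 12]
Step 2: demand=4,sold=4 ship[1->2]=1 ship[0->1]=2 prod=2 -> [6 5 9]
Step 3: demand=4,sold=4 ship[1->2]=1 ship[0->1]=2 prod=2 -> [6 6 6]
Step 4: demand=4,sold=4 ship[1->2]=1 ship[0->1]=2 prod=2 -> [6 7 3]
Step 5: demand=4,sold=3 ship[1->2]=1 ship[0->1]=2 prod=2 -> [6 8 1]
Step 6: demand=4,sold=1 ship[1->2]=1 ship[0->1]=2 prod=2 -> [6 9 1]
Step 7: demand=4,sold=1 ship[1->2]=1 ship[0->1]=2 prod=2 -> [6 10 1]
Step 8: demand=4,sold=1 ship[1->2]=1 ship[0->1]=2 prod=2 -> [6 11 1]
Step 9: demand=4,sold=1 ship[1->2]=1 ship[0->1]=2 prod=2 -> [6 12 1]
Step 10: demand=4,sold=1 ship[1->2]=1 ship[0->1]=2 prod=2 -> [6 13 1]
Step 11: demand=4,sold=1 ship[1->2]=1 ship[0->1]=2 prod=2 -> [6 14 1]
Step 12: demand=4,sold=1 ship[1->2]=1 ship[0->1]=2 prod=2 -> [6 15 1]
First stockout at step 5

5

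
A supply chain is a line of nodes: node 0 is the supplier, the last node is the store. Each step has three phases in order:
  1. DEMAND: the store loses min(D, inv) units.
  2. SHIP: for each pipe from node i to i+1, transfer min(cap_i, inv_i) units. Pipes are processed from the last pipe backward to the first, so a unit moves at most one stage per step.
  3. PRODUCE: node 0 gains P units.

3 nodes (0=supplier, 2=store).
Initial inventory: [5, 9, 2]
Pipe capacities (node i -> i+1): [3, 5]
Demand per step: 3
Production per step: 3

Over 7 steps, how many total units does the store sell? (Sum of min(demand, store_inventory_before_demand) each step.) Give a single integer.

Step 1: sold=2 (running total=2) -> [5 7 5]
Step 2: sold=3 (running total=5) -> [5 5 7]
Step 3: sold=3 (running total=8) -> [5 3 9]
Step 4: sold=3 (running total=11) -> [5 3 9]
Step 5: sold=3 (running total=14) -> [5 3 9]
Step 6: sold=3 (running total=17) -> [5 3 9]
Step 7: sold=3 (running total=20) -> [5 3 9]

Answer: 20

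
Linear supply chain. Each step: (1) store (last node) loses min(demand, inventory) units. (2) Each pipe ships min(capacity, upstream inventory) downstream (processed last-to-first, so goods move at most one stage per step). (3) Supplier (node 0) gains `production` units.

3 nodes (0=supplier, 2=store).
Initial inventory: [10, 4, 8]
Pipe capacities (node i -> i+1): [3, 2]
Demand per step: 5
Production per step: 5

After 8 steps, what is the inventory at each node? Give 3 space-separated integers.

Step 1: demand=5,sold=5 ship[1->2]=2 ship[0->1]=3 prod=5 -> inv=[12 5 5]
Step 2: demand=5,sold=5 ship[1->2]=2 ship[0->1]=3 prod=5 -> inv=[14 6 2]
Step 3: demand=5,sold=2 ship[1->2]=2 ship[0->1]=3 prod=5 -> inv=[16 7 2]
Step 4: demand=5,sold=2 ship[1->2]=2 ship[0->1]=3 prod=5 -> inv=[18 8 2]
Step 5: demand=5,sold=2 ship[1->2]=2 ship[0->1]=3 prod=5 -> inv=[20 9 2]
Step 6: demand=5,sold=2 ship[1->2]=2 ship[0->1]=3 prod=5 -> inv=[22 10 2]
Step 7: demand=5,sold=2 ship[1->2]=2 ship[0->1]=3 prod=5 -> inv=[24 11 2]
Step 8: demand=5,sold=2 ship[1->2]=2 ship[0->1]=3 prod=5 -> inv=[26 12 2]

26 12 2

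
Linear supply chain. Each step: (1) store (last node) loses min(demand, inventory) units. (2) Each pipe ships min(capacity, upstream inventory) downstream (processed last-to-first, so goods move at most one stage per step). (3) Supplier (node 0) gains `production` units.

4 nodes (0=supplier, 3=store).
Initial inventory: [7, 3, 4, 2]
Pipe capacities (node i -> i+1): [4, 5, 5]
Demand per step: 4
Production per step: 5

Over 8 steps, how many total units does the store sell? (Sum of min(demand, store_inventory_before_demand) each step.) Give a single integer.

Step 1: sold=2 (running total=2) -> [8 4 3 4]
Step 2: sold=4 (running total=6) -> [9 4 4 3]
Step 3: sold=3 (running total=9) -> [10 4 4 4]
Step 4: sold=4 (running total=13) -> [11 4 4 4]
Step 5: sold=4 (running total=17) -> [12 4 4 4]
Step 6: sold=4 (running total=21) -> [13 4 4 4]
Step 7: sold=4 (running total=25) -> [14 4 4 4]
Step 8: sold=4 (running total=29) -> [15 4 4 4]

Answer: 29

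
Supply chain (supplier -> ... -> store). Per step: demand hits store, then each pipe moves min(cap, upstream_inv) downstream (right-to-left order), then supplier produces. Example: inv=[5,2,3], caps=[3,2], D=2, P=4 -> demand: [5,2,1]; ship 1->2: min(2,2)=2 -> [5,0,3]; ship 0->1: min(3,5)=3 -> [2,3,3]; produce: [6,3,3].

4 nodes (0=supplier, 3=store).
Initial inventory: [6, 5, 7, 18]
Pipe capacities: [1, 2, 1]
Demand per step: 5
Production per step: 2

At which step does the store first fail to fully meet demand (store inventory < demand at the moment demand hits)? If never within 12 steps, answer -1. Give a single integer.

Step 1: demand=5,sold=5 ship[2->3]=1 ship[1->2]=2 ship[0->1]=1 prod=2 -> [7 4 8 14]
Step 2: demand=5,sold=5 ship[2->3]=1 ship[1->2]=2 ship[0->1]=1 prod=2 -> [8 3 9 10]
Step 3: demand=5,sold=5 ship[2->3]=1 ship[1->2]=2 ship[0->1]=1 prod=2 -> [9 2 10 6]
Step 4: demand=5,sold=5 ship[2->3]=1 ship[1->2]=2 ship[0->1]=1 prod=2 -> [10 1 11 2]
Step 5: demand=5,sold=2 ship[2->3]=1 ship[1->2]=1 ship[0->1]=1 prod=2 -> [11 1 11 1]
Step 6: demand=5,sold=1 ship[2->3]=1 ship[1->2]=1 ship[0->1]=1 prod=2 -> [12 1 11 1]
Step 7: demand=5,sold=1 ship[2->3]=1 ship[1->2]=1 ship[0->1]=1 prod=2 -> [13 1 11 1]
Step 8: demand=5,sold=1 ship[2->3]=1 ship[1->2]=1 ship[0->1]=1 prod=2 -> [14 1 11 1]
Step 9: demand=5,sold=1 ship[2->3]=1 ship[1->2]=1 ship[0->1]=1 prod=2 -> [15 1 11 1]
Step 10: demand=5,sold=1 ship[2->3]=1 ship[1->2]=1 ship[0->1]=1 prod=2 -> [16 1 11 1]
Step 11: demand=5,sold=1 ship[2->3]=1 ship[1->2]=1 ship[0->1]=1 prod=2 -> [17 1 11 1]
Step 12: demand=5,sold=1 ship[2->3]=1 ship[1->2]=1 ship[0->1]=1 prod=2 -> [18 1 11 1]
First stockout at step 5

5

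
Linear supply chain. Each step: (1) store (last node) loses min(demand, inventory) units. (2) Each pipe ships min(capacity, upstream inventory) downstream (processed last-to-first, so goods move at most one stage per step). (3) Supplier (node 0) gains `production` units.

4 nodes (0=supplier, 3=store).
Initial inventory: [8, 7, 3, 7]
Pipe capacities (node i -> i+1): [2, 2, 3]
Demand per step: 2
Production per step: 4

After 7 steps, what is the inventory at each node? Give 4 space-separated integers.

Step 1: demand=2,sold=2 ship[2->3]=3 ship[1->2]=2 ship[0->1]=2 prod=4 -> inv=[10 7 2 8]
Step 2: demand=2,sold=2 ship[2->3]=2 ship[1->2]=2 ship[0->1]=2 prod=4 -> inv=[12 7 2 8]
Step 3: demand=2,sold=2 ship[2->3]=2 ship[1->2]=2 ship[0->1]=2 prod=4 -> inv=[14 7 2 8]
Step 4: demand=2,sold=2 ship[2->3]=2 ship[1->2]=2 ship[0->1]=2 prod=4 -> inv=[16 7 2 8]
Step 5: demand=2,sold=2 ship[2->3]=2 ship[1->2]=2 ship[0->1]=2 prod=4 -> inv=[18 7 2 8]
Step 6: demand=2,sold=2 ship[2->3]=2 ship[1->2]=2 ship[0->1]=2 prod=4 -> inv=[20 7 2 8]
Step 7: demand=2,sold=2 ship[2->3]=2 ship[1->2]=2 ship[0->1]=2 prod=4 -> inv=[22 7 2 8]

22 7 2 8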